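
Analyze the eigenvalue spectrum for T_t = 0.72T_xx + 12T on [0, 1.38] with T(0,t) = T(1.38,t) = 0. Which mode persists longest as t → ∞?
Eigenvalues: λₙ = 0.72n²π²/1.38² - 12.
First three modes:
  n=1: λ₁ = 0.72π²/1.38² - 12 ≈ -8.269
  n=2: λ₂ = 2.88π²/1.38² - 12 ≈ 2.926
  n=3: λ₃ = 6.48π²/1.38² - 12 ≈ 21.583
Since 0.72π²/1.38² ≈ 3.731 < 12, λ₁ < 0.
The n=1 mode grows fastest (−λₙ is largest for n=1) → dominates.
Asymptotic: T ~ c₁ sin(πx/1.38) e^{8.269t} (exponential growth at rate −λ₁ ≈ 8.269).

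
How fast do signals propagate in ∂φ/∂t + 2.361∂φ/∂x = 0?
Speed = 2.361. Information travels along x - 2.361t = const (rightward).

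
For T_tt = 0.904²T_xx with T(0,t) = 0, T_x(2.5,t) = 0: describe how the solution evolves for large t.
T oscillates (no decay). Energy is conserved; the solution oscillates indefinitely as standing waves.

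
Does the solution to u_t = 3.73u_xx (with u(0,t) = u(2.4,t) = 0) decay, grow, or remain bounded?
u → 0. Heat diffuses out through both boundaries.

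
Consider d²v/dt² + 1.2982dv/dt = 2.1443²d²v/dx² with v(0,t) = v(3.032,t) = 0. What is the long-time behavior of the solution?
As t → ∞, v → 0. Damping (γ=1.2982) dissipates energy; oscillations decay exponentially.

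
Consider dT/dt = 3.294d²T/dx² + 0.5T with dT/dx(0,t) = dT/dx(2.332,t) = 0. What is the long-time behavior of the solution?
As t → ∞, T grows unboundedly. With Neumann BCs the constant mode has diffusion eigenvalue 0, so any r > 0 makes it grow like e^(0.5t); solution grows exponentially.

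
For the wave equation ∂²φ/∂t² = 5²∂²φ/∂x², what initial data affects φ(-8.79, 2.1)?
Domain of dependence: [-19.29, 1.71]. Signals travel at speed 5, so data within |x - -8.79| ≤ 5·2.1 = 10.5 can reach the point.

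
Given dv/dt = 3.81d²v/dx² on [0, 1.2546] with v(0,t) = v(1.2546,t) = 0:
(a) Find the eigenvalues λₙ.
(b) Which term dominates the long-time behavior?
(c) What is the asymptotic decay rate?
Eigenvalues: λₙ = 3.81n²π²/1.2546².
First three modes:
  n=1: λ₁ = 3.81π²/1.2546² ≈ 23.89
  n=2: λ₂ = 15.24π²/1.2546² ≈ 95.56 (4× faster decay)
  n=3: λ₃ = 34.29π²/1.2546² ≈ 215.009 (9× faster decay)
As t → ∞, higher modes decay exponentially faster. The n=1 mode dominates: v ~ c₁ sin(πx/1.2546) e^{-λ₁t}.
Decay rate: λ₁ = 3.81π²/1.2546² ≈ 23.89.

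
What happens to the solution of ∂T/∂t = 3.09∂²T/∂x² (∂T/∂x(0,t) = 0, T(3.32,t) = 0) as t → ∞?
T → 0. Heat escapes through the Dirichlet boundary.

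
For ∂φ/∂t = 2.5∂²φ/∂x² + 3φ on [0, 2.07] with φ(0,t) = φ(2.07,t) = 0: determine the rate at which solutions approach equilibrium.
Eigenvalues: λₙ = 2.5n²π²/2.07² - 3.
First three modes:
  n=1: λ₁ = 2.5π²/2.07² - 3 ≈ 2.758
  n=2: λ₂ = 10π²/2.07² - 3 ≈ 20.033
  n=3: λ₃ = 22.5π²/2.07² - 3 ≈ 48.825
Since 2.5π²/2.07² ≈ 5.758 > 3, all λₙ > 0.
The n=1 mode decays slowest → dominates as t → ∞.
Asymptotic: φ ~ c₁ sin(πx/2.07) e^{-λ₁t} with decay rate λ₁ ≈ 2.758.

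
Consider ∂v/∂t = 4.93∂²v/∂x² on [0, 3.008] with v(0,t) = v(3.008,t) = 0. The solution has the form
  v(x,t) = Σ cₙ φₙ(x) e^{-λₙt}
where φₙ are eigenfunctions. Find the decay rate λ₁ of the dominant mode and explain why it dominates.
Eigenvalues: λₙ = 4.93n²π²/3.008².
First three modes:
  n=1: λ₁ = 4.93π²/3.008² ≈ 5.378
  n=2: λ₂ = 19.72π²/3.008² ≈ 21.511 (4× faster decay)
  n=3: λ₃ = 44.37π²/3.008² ≈ 48.399 (9× faster decay)
As t → ∞, higher modes decay exponentially faster. The n=1 mode dominates: v ~ c₁ sin(πx/3.008) e^{-λ₁t}.
Decay rate: λ₁ = 4.93π²/3.008² ≈ 5.378.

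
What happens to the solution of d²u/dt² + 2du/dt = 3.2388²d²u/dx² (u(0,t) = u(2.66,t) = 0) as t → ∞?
u → 0. Damping (γ=2) dissipates energy; oscillations decay exponentially.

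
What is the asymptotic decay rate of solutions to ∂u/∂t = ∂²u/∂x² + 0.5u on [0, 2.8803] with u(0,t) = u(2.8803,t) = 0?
Eigenvalues: λₙ = n²π²/2.8803² - 0.5.
First three modes:
  n=1: λ₁ = π²/2.8803² - 0.5 ≈ 0.69
  n=2: λ₂ = 4π²/2.8803² - 0.5 ≈ 4.259
  n=3: λ₃ = 9π²/2.8803² - 0.5 ≈ 10.207
Since π²/2.8803² ≈ 1.19 > 0.5, all λₙ > 0.
The n=1 mode decays slowest → dominates as t → ∞.
Asymptotic: u ~ c₁ sin(πx/2.8803) e^{-λ₁t} with decay rate λ₁ ≈ 0.69.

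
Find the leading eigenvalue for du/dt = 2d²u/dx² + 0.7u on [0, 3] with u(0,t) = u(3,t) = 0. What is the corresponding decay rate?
Eigenvalues: λₙ = 2n²π²/3² - 0.7.
First three modes:
  n=1: λ₁ = 2π²/3² - 0.7 ≈ 1.493
  n=2: λ₂ = 8π²/3² - 0.7 ≈ 8.073
  n=3: λ₃ = 18π²/3² - 0.7 ≈ 19.039
Since 2π²/3² ≈ 2.193 > 0.7, all λₙ > 0.
The n=1 mode decays slowest → dominates as t → ∞.
Asymptotic: u ~ c₁ sin(πx/3) e^{-λ₁t} with decay rate λ₁ ≈ 1.493.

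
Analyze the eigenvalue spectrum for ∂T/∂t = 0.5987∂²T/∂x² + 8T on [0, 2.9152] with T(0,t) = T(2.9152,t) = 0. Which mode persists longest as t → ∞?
Eigenvalues: λₙ = 0.5987n²π²/2.9152² - 8.
First three modes:
  n=1: λ₁ = 0.5987π²/2.9152² - 8 ≈ -7.305
  n=2: λ₂ = 2.3948π²/2.9152² - 8 ≈ -5.219
  n=3: λ₃ = 5.3883π²/2.9152² - 8 ≈ -1.742
Since 0.5987π²/2.9152² ≈ 0.695 < 8, λ₁ < 0.
The n=1 mode grows fastest (−λₙ is largest for n=1) → dominates.
Asymptotic: T ~ c₁ sin(πx/2.9152) e^{7.305t} (exponential growth at rate −λ₁ ≈ 7.305).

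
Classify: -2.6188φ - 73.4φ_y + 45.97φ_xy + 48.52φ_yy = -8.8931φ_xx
Rewriting in standard form: 8.8931φ_xx + 45.97φ_xy + 48.52φ_yy - 73.4φ_y - 2.6188φ = 0. Hyperbolic (discriminant = 387.268052).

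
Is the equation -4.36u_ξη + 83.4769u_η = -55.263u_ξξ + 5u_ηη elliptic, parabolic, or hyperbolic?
Rewriting in standard form: 55.263u_ξξ - 4.36u_ξη - 5u_ηη + 83.4769u_η = 0. Computing B² - 4AC with A = 55.263, B = -4.36, C = -5: discriminant = 1124.2696 (positive). Answer: hyperbolic.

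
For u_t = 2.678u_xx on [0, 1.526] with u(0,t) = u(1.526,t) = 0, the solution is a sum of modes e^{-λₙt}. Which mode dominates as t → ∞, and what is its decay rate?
Eigenvalues: λₙ = 2.678n²π²/1.526².
First three modes:
  n=1: λ₁ = 2.678π²/1.526² ≈ 11.35
  n=2: λ₂ = 10.712π²/1.526² ≈ 45.401 (4× faster decay)
  n=3: λ₃ = 24.102π²/1.526² ≈ 102.151 (9× faster decay)
As t → ∞, higher modes decay exponentially faster. The n=1 mode dominates: u ~ c₁ sin(πx/1.526) e^{-λ₁t}.
Decay rate: λ₁ = 2.678π²/1.526² ≈ 11.35.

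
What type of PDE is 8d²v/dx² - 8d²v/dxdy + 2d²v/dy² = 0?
With A = 8, B = -8, C = 2, the discriminant is 0. This is a parabolic PDE.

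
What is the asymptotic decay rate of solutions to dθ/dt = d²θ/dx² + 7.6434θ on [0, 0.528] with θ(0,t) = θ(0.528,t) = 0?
Eigenvalues: λₙ = n²π²/0.528² - 7.6434.
First three modes:
  n=1: λ₁ = π²/0.528² - 7.6434 ≈ 27.759
  n=2: λ₂ = 4π²/0.528² - 7.6434 ≈ 133.966
  n=3: λ₃ = 9π²/0.528² - 7.6434 ≈ 310.978
Since π²/0.528² ≈ 35.402 > 7.6434, all λₙ > 0.
The n=1 mode decays slowest → dominates as t → ∞.
Asymptotic: θ ~ c₁ sin(πx/0.528) e^{-λ₁t} with decay rate λ₁ ≈ 27.759.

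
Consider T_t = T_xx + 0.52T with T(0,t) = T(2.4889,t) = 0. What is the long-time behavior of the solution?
As t → ∞, T → 0. Diffusion dominates reaction (r=0.52 < κπ²/L²≈1.59); solution decays.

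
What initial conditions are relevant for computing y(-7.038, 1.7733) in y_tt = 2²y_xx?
Domain of dependence: [-10.5846, -3.4914]. Signals travel at speed 2, so data within |x - -7.038| ≤ 2·1.7733 = 3.5466 can reach the point.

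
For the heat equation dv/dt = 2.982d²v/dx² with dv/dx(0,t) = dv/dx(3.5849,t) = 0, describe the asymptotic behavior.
v → constant (steady state). Heat is conserved (no flux at boundaries); solution approaches the spatial average.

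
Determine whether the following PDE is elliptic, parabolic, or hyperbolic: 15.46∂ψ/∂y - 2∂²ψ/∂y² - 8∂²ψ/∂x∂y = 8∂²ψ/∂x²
Rewriting in standard form: -8∂²ψ/∂x² - 8∂²ψ/∂x∂y - 2∂²ψ/∂y² + 15.46∂ψ/∂y = 0. Coefficients: A = -8, B = -8, C = -2. B² - 4AC = 0, which is zero, so the equation is parabolic.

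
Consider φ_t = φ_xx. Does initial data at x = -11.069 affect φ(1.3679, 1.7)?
Yes, for any finite x. The heat equation has infinite propagation speed, so all initial data affects all points at any t > 0.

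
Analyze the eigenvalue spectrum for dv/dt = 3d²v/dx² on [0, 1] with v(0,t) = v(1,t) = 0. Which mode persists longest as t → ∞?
Eigenvalues: λₙ = 3n²π².
First three modes:
  n=1: λ₁ = 3π² ≈ 29.609
  n=2: λ₂ = 12π² ≈ 118.435 (4× faster decay)
  n=3: λ₃ = 27π² ≈ 266.479 (9× faster decay)
As t → ∞, higher modes decay exponentially faster. The n=1 mode dominates: v ~ c₁ sin(πx) e^{-λ₁t}.
Decay rate: λ₁ = 3π² ≈ 29.609.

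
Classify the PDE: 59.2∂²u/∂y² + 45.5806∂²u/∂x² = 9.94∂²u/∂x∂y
Rewriting in standard form: 45.5806∂²u/∂x² - 9.94∂²u/∂x∂y + 59.2∂²u/∂y² = 0. A = 45.5806, B = -9.94, C = 59.2. Discriminant B² - 4AC = -10694.68248. Since -10694.68248 < 0, elliptic.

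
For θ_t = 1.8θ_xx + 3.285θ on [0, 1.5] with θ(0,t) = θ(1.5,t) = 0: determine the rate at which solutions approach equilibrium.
Eigenvalues: λₙ = 1.8n²π²/1.5² - 3.285.
First three modes:
  n=1: λ₁ = 1.8π²/1.5² - 3.285 ≈ 4.611
  n=2: λ₂ = 7.2π²/1.5² - 3.285 ≈ 28.298
  n=3: λ₃ = 16.2π²/1.5² - 3.285 ≈ 67.776
Since 1.8π²/1.5² ≈ 7.896 > 3.285, all λₙ > 0.
The n=1 mode decays slowest → dominates as t → ∞.
Asymptotic: θ ~ c₁ sin(πx/1.5) e^{-λ₁t} with decay rate λ₁ ≈ 4.611.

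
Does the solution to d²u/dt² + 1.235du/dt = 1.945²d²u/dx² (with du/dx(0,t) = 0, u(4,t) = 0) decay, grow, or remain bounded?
u → 0. Damping (γ=1.235) dissipates energy; oscillations decay exponentially.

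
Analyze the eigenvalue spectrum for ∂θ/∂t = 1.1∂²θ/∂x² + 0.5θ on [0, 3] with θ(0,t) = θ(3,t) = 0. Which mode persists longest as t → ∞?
Eigenvalues: λₙ = 1.1n²π²/3² - 0.5.
First three modes:
  n=1: λ₁ = 1.1π²/3² - 0.5 ≈ 0.706
  n=2: λ₂ = 4.4π²/3² - 0.5 ≈ 4.325
  n=3: λ₃ = 9.9π²/3² - 0.5 ≈ 10.357
Since 1.1π²/3² ≈ 1.206 > 0.5, all λₙ > 0.
The n=1 mode decays slowest → dominates as t → ∞.
Asymptotic: θ ~ c₁ sin(πx/3) e^{-λ₁t} with decay rate λ₁ ≈ 0.706.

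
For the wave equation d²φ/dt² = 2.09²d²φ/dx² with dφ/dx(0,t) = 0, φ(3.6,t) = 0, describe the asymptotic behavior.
φ oscillates (no decay). Energy is conserved; the solution oscillates indefinitely as standing waves.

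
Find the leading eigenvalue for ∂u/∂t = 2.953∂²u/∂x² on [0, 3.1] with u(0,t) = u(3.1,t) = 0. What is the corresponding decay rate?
Eigenvalues: λₙ = 2.953n²π²/3.1².
First three modes:
  n=1: λ₁ = 2.953π²/3.1² ≈ 3.033
  n=2: λ₂ = 11.812π²/3.1² ≈ 12.131 (4× faster decay)
  n=3: λ₃ = 26.577π²/3.1² ≈ 27.295 (9× faster decay)
As t → ∞, higher modes decay exponentially faster. The n=1 mode dominates: u ~ c₁ sin(πx/3.1) e^{-λ₁t}.
Decay rate: λ₁ = 2.953π²/3.1² ≈ 3.033.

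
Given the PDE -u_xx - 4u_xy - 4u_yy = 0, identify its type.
The second-order coefficients are A = -1, B = -4, C = -4. Since B² - 4AC = 0 = 0, this is a parabolic PDE.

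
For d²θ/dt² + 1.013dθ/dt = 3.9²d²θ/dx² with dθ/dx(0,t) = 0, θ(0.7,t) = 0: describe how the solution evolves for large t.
θ → 0. Damping (γ=1.013) dissipates energy; oscillations decay exponentially.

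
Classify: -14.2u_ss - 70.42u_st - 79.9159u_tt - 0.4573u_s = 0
Hyperbolic (discriminant = 419.75328).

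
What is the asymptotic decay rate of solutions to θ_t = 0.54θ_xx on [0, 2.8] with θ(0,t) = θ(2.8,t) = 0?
Eigenvalues: λₙ = 0.54n²π²/2.8².
First three modes:
  n=1: λ₁ = 0.54π²/2.8² ≈ 0.68
  n=2: λ₂ = 2.16π²/2.8² ≈ 2.719 (4× faster decay)
  n=3: λ₃ = 4.86π²/2.8² ≈ 6.118 (9× faster decay)
As t → ∞, higher modes decay exponentially faster. The n=1 mode dominates: θ ~ c₁ sin(πx/2.8) e^{-λ₁t}.
Decay rate: λ₁ = 0.54π²/2.8² ≈ 0.68.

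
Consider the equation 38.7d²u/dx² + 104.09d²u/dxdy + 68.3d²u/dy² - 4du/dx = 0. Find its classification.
Hyperbolic. (A = 38.7, B = 104.09, C = 68.3 gives B² - 4AC = 261.8881.)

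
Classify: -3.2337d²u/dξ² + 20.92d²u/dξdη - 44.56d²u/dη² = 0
Elliptic (discriminant = -138.728288).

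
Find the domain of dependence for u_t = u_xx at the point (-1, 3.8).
The entire real line. The heat equation has infinite propagation speed: any initial disturbance instantly affects all points (though exponentially small far away).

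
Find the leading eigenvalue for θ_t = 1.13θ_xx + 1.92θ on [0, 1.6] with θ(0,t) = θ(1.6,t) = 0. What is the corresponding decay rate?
Eigenvalues: λₙ = 1.13n²π²/1.6² - 1.92.
First three modes:
  n=1: λ₁ = 1.13π²/1.6² - 1.92 ≈ 2.437
  n=2: λ₂ = 4.52π²/1.6² - 1.92 ≈ 15.506
  n=3: λ₃ = 10.17π²/1.6² - 1.92 ≈ 37.289
Since 1.13π²/1.6² ≈ 4.357 > 1.92, all λₙ > 0.
The n=1 mode decays slowest → dominates as t → ∞.
Asymptotic: θ ~ c₁ sin(πx/1.6) e^{-λ₁t} with decay rate λ₁ ≈ 2.437.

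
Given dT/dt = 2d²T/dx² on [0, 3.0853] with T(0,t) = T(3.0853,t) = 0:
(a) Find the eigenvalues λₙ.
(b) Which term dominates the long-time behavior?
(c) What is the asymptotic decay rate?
Eigenvalues: λₙ = 2n²π²/3.0853².
First three modes:
  n=1: λ₁ = 2π²/3.0853² ≈ 2.074
  n=2: λ₂ = 8π²/3.0853² ≈ 8.295 (4× faster decay)
  n=3: λ₃ = 18π²/3.0853² ≈ 18.663 (9× faster decay)
As t → ∞, higher modes decay exponentially faster. The n=1 mode dominates: T ~ c₁ sin(πx/3.0853) e^{-λ₁t}.
Decay rate: λ₁ = 2π²/3.0853² ≈ 2.074.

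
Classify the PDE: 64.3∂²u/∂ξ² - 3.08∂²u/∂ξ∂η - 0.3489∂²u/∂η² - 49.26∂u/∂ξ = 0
A = 64.3, B = -3.08, C = -0.3489. Discriminant B² - 4AC = 99.22348. Since 99.22348 > 0, hyperbolic.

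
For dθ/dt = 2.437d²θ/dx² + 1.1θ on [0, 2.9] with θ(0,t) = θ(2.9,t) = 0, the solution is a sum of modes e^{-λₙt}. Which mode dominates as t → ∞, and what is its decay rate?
Eigenvalues: λₙ = 2.437n²π²/2.9² - 1.1.
First three modes:
  n=1: λ₁ = 2.437π²/2.9² - 1.1 ≈ 1.76
  n=2: λ₂ = 9.748π²/2.9² - 1.1 ≈ 10.34
  n=3: λ₃ = 21.933π²/2.9² - 1.1 ≈ 24.64
Since 2.437π²/2.9² ≈ 2.86 > 1.1, all λₙ > 0.
The n=1 mode decays slowest → dominates as t → ∞.
Asymptotic: θ ~ c₁ sin(πx/2.9) e^{-λ₁t} with decay rate λ₁ ≈ 1.76.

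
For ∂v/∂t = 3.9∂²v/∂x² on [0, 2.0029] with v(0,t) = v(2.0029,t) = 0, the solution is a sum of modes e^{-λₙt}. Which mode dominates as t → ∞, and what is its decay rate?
Eigenvalues: λₙ = 3.9n²π²/2.0029².
First three modes:
  n=1: λ₁ = 3.9π²/2.0029² ≈ 9.595
  n=2: λ₂ = 15.6π²/2.0029² ≈ 38.38 (4× faster decay)
  n=3: λ₃ = 35.1π²/2.0029² ≈ 86.355 (9× faster decay)
As t → ∞, higher modes decay exponentially faster. The n=1 mode dominates: v ~ c₁ sin(πx/2.0029) e^{-λ₁t}.
Decay rate: λ₁ = 3.9π²/2.0029² ≈ 9.595.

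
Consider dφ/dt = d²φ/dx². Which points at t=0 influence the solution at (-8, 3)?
The entire real line. The heat equation has infinite propagation speed: any initial disturbance instantly affects all points (though exponentially small far away).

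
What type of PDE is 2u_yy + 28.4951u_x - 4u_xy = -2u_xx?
Rewriting in standard form: 2u_xx - 4u_xy + 2u_yy + 28.4951u_x = 0. With A = 2, B = -4, C = 2, the discriminant is 0. This is a parabolic PDE.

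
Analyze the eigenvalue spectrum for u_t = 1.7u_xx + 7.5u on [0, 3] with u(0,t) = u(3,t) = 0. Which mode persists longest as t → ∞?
Eigenvalues: λₙ = 1.7n²π²/3² - 7.5.
First three modes:
  n=1: λ₁ = 1.7π²/3² - 7.5 ≈ -5.636
  n=2: λ₂ = 6.8π²/3² - 7.5 ≈ -0.043
  n=3: λ₃ = 15.3π²/3² - 7.5 ≈ 9.278
Since 1.7π²/3² ≈ 1.864 < 7.5, λ₁ < 0.
The n=1 mode grows fastest (−λₙ is largest for n=1) → dominates.
Asymptotic: u ~ c₁ sin(πx/3) e^{5.636t} (exponential growth at rate −λ₁ ≈ 5.636).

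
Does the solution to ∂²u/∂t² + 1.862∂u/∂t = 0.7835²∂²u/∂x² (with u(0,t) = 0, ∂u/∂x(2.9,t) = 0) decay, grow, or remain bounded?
u → 0. Damping (γ=1.862) dissipates energy; oscillations decay exponentially.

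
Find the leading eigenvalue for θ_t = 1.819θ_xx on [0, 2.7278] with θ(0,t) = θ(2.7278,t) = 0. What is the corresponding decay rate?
Eigenvalues: λₙ = 1.819n²π²/2.7278².
First three modes:
  n=1: λ₁ = 1.819π²/2.7278² ≈ 2.413
  n=2: λ₂ = 7.276π²/2.7278² ≈ 9.651 (4× faster decay)
  n=3: λ₃ = 16.371π²/2.7278² ≈ 21.715 (9× faster decay)
As t → ∞, higher modes decay exponentially faster. The n=1 mode dominates: θ ~ c₁ sin(πx/2.7278) e^{-λ₁t}.
Decay rate: λ₁ = 1.819π²/2.7278² ≈ 2.413.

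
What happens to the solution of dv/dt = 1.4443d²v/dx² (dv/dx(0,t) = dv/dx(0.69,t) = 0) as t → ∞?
v → constant (steady state). Heat is conserved (no flux at boundaries); solution approaches the spatial average.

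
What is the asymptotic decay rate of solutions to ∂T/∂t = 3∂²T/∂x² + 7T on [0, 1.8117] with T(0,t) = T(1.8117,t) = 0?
Eigenvalues: λₙ = 3n²π²/1.8117² - 7.
First three modes:
  n=1: λ₁ = 3π²/1.8117² - 7 ≈ 2.021
  n=2: λ₂ = 12π²/1.8117² - 7 ≈ 29.083
  n=3: λ₃ = 27π²/1.8117² - 7 ≈ 74.188
Since 3π²/1.8117² ≈ 9.021 > 7, all λₙ > 0.
The n=1 mode decays slowest → dominates as t → ∞.
Asymptotic: T ~ c₁ sin(πx/1.8117) e^{-λ₁t} with decay rate λ₁ ≈ 2.021.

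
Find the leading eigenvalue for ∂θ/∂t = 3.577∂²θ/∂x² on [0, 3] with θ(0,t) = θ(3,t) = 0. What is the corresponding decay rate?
Eigenvalues: λₙ = 3.577n²π²/3².
First three modes:
  n=1: λ₁ = 3.577π²/3² ≈ 3.923
  n=2: λ₂ = 14.308π²/3² ≈ 15.69 (4× faster decay)
  n=3: λ₃ = 32.193π²/3² ≈ 35.304 (9× faster decay)
As t → ∞, higher modes decay exponentially faster. The n=1 mode dominates: θ ~ c₁ sin(πx/3) e^{-λ₁t}.
Decay rate: λ₁ = 3.577π²/3² ≈ 3.923.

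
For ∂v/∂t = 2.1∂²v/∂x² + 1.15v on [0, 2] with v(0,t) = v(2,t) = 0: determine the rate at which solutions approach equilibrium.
Eigenvalues: λₙ = 2.1n²π²/2² - 1.15.
First three modes:
  n=1: λ₁ = 2.1π²/2² - 1.15 ≈ 4.032
  n=2: λ₂ = 8.4π²/2² - 1.15 ≈ 19.576
  n=3: λ₃ = 18.9π²/2² - 1.15 ≈ 45.484
Since 2.1π²/2² ≈ 5.182 > 1.15, all λₙ > 0.
The n=1 mode decays slowest → dominates as t → ∞.
Asymptotic: v ~ c₁ sin(πx/2) e^{-λ₁t} with decay rate λ₁ ≈ 4.032.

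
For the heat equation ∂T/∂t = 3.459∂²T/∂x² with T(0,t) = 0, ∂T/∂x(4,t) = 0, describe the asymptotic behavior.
T → 0. Heat escapes through the Dirichlet boundary.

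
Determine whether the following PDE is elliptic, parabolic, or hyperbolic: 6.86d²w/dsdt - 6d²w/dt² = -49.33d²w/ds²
Rewriting in standard form: 49.33d²w/ds² + 6.86d²w/dsdt - 6d²w/dt² = 0. Coefficients: A = 49.33, B = 6.86, C = -6. B² - 4AC = 1230.9796, which is positive, so the equation is hyperbolic.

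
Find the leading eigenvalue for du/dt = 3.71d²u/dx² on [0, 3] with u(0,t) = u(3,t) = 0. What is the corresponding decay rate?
Eigenvalues: λₙ = 3.71n²π²/3².
First three modes:
  n=1: λ₁ = 3.71π²/3² ≈ 4.068
  n=2: λ₂ = 14.84π²/3² ≈ 16.274 (4× faster decay)
  n=3: λ₃ = 33.39π²/3² ≈ 36.616 (9× faster decay)
As t → ∞, higher modes decay exponentially faster. The n=1 mode dominates: u ~ c₁ sin(πx/3) e^{-λ₁t}.
Decay rate: λ₁ = 3.71π²/3² ≈ 4.068.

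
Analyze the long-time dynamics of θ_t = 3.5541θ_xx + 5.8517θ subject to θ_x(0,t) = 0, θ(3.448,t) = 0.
Long-time behavior: θ grows unboundedly. Reaction dominates diffusion (r=5.8517 > κπ²/(4L²)≈0.74); solution grows exponentially.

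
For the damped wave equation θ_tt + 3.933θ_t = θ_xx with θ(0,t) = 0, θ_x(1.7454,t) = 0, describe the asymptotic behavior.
θ → 0. Damping (γ=3.933) dissipates energy; oscillations decay exponentially.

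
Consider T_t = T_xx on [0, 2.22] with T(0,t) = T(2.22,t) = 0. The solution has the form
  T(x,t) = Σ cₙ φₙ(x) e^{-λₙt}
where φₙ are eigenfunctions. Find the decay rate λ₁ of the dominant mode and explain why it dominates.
Eigenvalues: λₙ = n²π²/2.22².
First three modes:
  n=1: λ₁ = π²/2.22² ≈ 2.003
  n=2: λ₂ = 4π²/2.22² ≈ 8.01 (4× faster decay)
  n=3: λ₃ = 9π²/2.22² ≈ 18.023 (9× faster decay)
As t → ∞, higher modes decay exponentially faster. The n=1 mode dominates: T ~ c₁ sin(πx/2.22) e^{-λ₁t}.
Decay rate: λ₁ = π²/2.22² ≈ 2.003.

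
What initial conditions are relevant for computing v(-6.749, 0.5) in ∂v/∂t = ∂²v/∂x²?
The entire real line. The heat equation has infinite propagation speed: any initial disturbance instantly affects all points (though exponentially small far away).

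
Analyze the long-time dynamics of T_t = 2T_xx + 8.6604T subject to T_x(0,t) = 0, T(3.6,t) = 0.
Long-time behavior: T grows unboundedly. Reaction dominates diffusion (r=8.6604 > κπ²/(4L²)≈0.38); solution grows exponentially.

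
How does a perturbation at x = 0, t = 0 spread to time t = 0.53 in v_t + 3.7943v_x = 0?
At x = 2.010979. The characteristic carries data from (0, 0) to (2.010979, 0.53).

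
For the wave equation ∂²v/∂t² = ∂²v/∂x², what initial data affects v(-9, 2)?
Domain of dependence: [-11, -7]. Signals travel at speed 1, so data within |x - -9| ≤ 1·2 = 2 can reach the point.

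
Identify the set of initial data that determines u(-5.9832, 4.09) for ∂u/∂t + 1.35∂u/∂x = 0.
A single point: x = -11.5047. The characteristic through (-5.9832, 4.09) is x - 1.35t = const, so x = -5.9832 - 1.35·4.09 = -11.5047.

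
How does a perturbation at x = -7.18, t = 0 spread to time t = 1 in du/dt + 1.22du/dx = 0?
At x = -5.96. The characteristic carries data from (-7.18, 0) to (-5.96, 1).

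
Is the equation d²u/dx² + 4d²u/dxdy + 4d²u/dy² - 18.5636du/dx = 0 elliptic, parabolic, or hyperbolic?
Computing B² - 4AC with A = 1, B = 4, C = 4: discriminant = 0 (zero). Answer: parabolic.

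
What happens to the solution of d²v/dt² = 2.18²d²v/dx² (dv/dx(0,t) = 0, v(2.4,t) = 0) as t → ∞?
v oscillates (no decay). Energy is conserved; the solution oscillates indefinitely as standing waves.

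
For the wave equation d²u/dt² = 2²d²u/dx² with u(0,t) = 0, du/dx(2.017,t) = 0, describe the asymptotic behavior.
u oscillates (no decay). Energy is conserved; the solution oscillates indefinitely as standing waves.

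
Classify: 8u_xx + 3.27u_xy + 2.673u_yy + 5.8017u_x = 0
Elliptic (discriminant = -74.8431).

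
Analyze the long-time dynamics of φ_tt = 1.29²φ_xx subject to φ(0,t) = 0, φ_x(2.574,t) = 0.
Long-time behavior: φ oscillates (no decay). Energy is conserved; the solution oscillates indefinitely as standing waves.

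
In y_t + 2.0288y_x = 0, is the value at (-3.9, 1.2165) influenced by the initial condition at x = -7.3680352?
No. Only data at x = -6.3680352 affects (-3.9, 1.2165). Advection has one-way propagation along characteristics.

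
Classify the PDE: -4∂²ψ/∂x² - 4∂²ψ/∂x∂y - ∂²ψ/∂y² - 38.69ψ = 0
A = -4, B = -4, C = -1. Discriminant B² - 4AC = 0. Since 0 = 0, parabolic.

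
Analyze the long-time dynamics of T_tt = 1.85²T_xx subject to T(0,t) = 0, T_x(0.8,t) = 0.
Long-time behavior: T oscillates (no decay). Energy is conserved; the solution oscillates indefinitely as standing waves.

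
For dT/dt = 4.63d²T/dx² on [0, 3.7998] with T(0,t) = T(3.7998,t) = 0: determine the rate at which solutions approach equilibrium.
Eigenvalues: λₙ = 4.63n²π²/3.7998².
First three modes:
  n=1: λ₁ = 4.63π²/3.7998² ≈ 3.165
  n=2: λ₂ = 18.52π²/3.7998² ≈ 12.66 (4× faster decay)
  n=3: λ₃ = 41.67π²/3.7998² ≈ 28.484 (9× faster decay)
As t → ∞, higher modes decay exponentially faster. The n=1 mode dominates: T ~ c₁ sin(πx/3.7998) e^{-λ₁t}.
Decay rate: λ₁ = 4.63π²/3.7998² ≈ 3.165.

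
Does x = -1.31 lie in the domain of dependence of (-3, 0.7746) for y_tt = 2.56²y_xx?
Yes. The domain of dependence is [-4.982976, -1.017024], and -1.31 ∈ [-4.982976, -1.017024].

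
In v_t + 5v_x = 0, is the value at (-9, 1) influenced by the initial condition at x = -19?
No. Only data at x = -14 affects (-9, 1). Advection has one-way propagation along characteristics.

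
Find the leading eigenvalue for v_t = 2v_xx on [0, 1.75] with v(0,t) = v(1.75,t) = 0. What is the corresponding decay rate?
Eigenvalues: λₙ = 2n²π²/1.75².
First three modes:
  n=1: λ₁ = 2π²/1.75² ≈ 6.445
  n=2: λ₂ = 8π²/1.75² ≈ 25.782 (4× faster decay)
  n=3: λ₃ = 18π²/1.75² ≈ 58.009 (9× faster decay)
As t → ∞, higher modes decay exponentially faster. The n=1 mode dominates: v ~ c₁ sin(πx/1.75) e^{-λ₁t}.
Decay rate: λ₁ = 2π²/1.75² ≈ 6.445.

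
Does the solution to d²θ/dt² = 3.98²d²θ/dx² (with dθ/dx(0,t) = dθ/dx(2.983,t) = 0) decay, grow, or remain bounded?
θ oscillates about a mean that drifts linearly in t (generically unbounded; no decay). There is no damping, so the nonconstant modes persist as standing waves (energy conserved, no decay). But with Neumann conditions at both ends the constant mode has eigenvalue 0: the spatial mean M(t) of θ satisfies M'' = 0, so M(t) = M(0) + M'(0)·t. Unless the initial velocity has zero mean (∫θ_t(x,0)dx = 0), the solution grows linearly in t (unbounded, though not exponentially); if it does have zero mean, the solution stays bounded and simply oscillates.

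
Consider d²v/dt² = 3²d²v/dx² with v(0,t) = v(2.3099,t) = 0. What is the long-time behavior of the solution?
As t → ∞, v oscillates (no decay). Energy is conserved; the solution oscillates indefinitely as standing waves.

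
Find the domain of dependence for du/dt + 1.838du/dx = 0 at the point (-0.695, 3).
A single point: x = -6.209. The characteristic through (-0.695, 3) is x - 1.838t = const, so x = -0.695 - 1.838·3 = -6.209.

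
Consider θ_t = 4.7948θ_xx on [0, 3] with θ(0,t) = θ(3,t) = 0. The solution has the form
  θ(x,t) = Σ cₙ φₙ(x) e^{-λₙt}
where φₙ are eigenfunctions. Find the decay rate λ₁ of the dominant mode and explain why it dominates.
Eigenvalues: λₙ = 4.7948n²π²/3².
First three modes:
  n=1: λ₁ = 4.7948π²/3² ≈ 5.258
  n=2: λ₂ = 19.1792π²/3² ≈ 21.032 (4× faster decay)
  n=3: λ₃ = 43.1532π²/3² ≈ 47.323 (9× faster decay)
As t → ∞, higher modes decay exponentially faster. The n=1 mode dominates: θ ~ c₁ sin(πx/3) e^{-λ₁t}.
Decay rate: λ₁ = 4.7948π²/3² ≈ 5.258.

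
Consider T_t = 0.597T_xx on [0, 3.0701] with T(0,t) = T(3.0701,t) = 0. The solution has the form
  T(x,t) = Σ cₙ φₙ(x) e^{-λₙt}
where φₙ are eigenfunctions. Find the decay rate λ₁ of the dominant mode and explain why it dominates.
Eigenvalues: λₙ = 0.597n²π²/3.0701².
First three modes:
  n=1: λ₁ = 0.597π²/3.0701² ≈ 0.625
  n=2: λ₂ = 2.388π²/3.0701² ≈ 2.501 (4× faster decay)
  n=3: λ₃ = 5.373π²/3.0701² ≈ 5.626 (9× faster decay)
As t → ∞, higher modes decay exponentially faster. The n=1 mode dominates: T ~ c₁ sin(πx/3.0701) e^{-λ₁t}.
Decay rate: λ₁ = 0.597π²/3.0701² ≈ 0.625.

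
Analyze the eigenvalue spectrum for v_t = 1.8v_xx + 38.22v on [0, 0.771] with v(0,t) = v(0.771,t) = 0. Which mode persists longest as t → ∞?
Eigenvalues: λₙ = 1.8n²π²/0.771² - 38.22.
First three modes:
  n=1: λ₁ = 1.8π²/0.771² - 38.22 ≈ -8.334
  n=2: λ₂ = 7.2π²/0.771² - 38.22 ≈ 81.323
  n=3: λ₃ = 16.2π²/0.771² - 38.22 ≈ 230.751
Since 1.8π²/0.771² ≈ 29.886 < 38.22, λ₁ < 0.
The n=1 mode grows fastest (−λₙ is largest for n=1) → dominates.
Asymptotic: v ~ c₁ sin(πx/0.771) e^{8.334t} (exponential growth at rate −λ₁ ≈ 8.334).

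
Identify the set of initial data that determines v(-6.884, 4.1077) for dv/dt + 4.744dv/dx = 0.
A single point: x = -26.3709288. The characteristic through (-6.884, 4.1077) is x - 4.744t = const, so x = -6.884 - 4.744·4.1077 = -26.3709288.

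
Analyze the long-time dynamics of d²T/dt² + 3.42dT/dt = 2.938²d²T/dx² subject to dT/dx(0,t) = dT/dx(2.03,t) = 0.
Long-time behavior: T → constant (steady state). Damping (γ=3.42) dissipates the nonconstant modes; with Neumann BCs the spatial average obeys M''+γM'=0 and tends to a finite limit.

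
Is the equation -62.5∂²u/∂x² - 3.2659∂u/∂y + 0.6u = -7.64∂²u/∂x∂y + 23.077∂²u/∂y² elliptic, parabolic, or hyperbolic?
Rewriting in standard form: -62.5∂²u/∂x² + 7.64∂²u/∂x∂y - 23.077∂²u/∂y² - 3.2659∂u/∂y + 0.6u = 0. Computing B² - 4AC with A = -62.5, B = 7.64, C = -23.077: discriminant = -5710.8804 (negative). Answer: elliptic.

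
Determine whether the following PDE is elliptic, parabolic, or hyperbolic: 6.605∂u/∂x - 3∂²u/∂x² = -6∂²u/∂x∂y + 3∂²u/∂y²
Rewriting in standard form: -3∂²u/∂x² + 6∂²u/∂x∂y - 3∂²u/∂y² + 6.605∂u/∂x = 0. Coefficients: A = -3, B = 6, C = -3. B² - 4AC = 0, which is zero, so the equation is parabolic.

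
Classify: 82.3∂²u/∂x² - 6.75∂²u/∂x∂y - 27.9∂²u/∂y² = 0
Hyperbolic (discriminant = 9230.2425).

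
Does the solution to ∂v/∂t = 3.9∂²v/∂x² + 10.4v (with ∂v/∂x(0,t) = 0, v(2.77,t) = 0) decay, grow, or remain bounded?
v grows unboundedly. Reaction dominates diffusion (r=10.4 > κπ²/(4L²)≈1.25); solution grows exponentially.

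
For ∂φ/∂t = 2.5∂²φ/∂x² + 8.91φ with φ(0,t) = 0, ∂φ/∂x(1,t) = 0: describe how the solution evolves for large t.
φ grows unboundedly. Reaction dominates diffusion (r=8.91 > κπ²/(4L²)≈6.17); solution grows exponentially.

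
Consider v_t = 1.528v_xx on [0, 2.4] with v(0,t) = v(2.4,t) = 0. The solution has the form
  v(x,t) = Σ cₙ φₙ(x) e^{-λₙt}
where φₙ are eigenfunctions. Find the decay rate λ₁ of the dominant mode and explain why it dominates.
Eigenvalues: λₙ = 1.528n²π²/2.4².
First three modes:
  n=1: λ₁ = 1.528π²/2.4² ≈ 2.618
  n=2: λ₂ = 6.112π²/2.4² ≈ 10.473 (4× faster decay)
  n=3: λ₃ = 13.752π²/2.4² ≈ 23.564 (9× faster decay)
As t → ∞, higher modes decay exponentially faster. The n=1 mode dominates: v ~ c₁ sin(πx/2.4) e^{-λ₁t}.
Decay rate: λ₁ = 1.528π²/2.4² ≈ 2.618.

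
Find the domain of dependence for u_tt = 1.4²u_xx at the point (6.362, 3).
Domain of dependence: [2.162, 10.562]. Signals travel at speed 1.4, so data within |x - 6.362| ≤ 1.4·3 = 4.2 can reach the point.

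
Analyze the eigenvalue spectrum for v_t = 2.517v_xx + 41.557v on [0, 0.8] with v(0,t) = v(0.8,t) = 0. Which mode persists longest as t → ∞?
Eigenvalues: λₙ = 2.517n²π²/0.8² - 41.557.
First three modes:
  n=1: λ₁ = 2.517π²/0.8² - 41.557 ≈ -2.742
  n=2: λ₂ = 10.068π²/0.8² - 41.557 ≈ 113.704
  n=3: λ₃ = 22.653π²/0.8² - 41.557 ≈ 307.781
Since 2.517π²/0.8² ≈ 38.815 < 41.557, λ₁ < 0.
The n=1 mode grows fastest (−λₙ is largest for n=1) → dominates.
Asymptotic: v ~ c₁ sin(πx/0.8) e^{2.742t} (exponential growth at rate −λ₁ ≈ 2.742).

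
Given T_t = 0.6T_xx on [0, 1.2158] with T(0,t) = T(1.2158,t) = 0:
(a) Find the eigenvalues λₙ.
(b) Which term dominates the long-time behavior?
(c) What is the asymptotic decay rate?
Eigenvalues: λₙ = 0.6n²π²/1.2158².
First three modes:
  n=1: λ₁ = 0.6π²/1.2158² ≈ 4.006
  n=2: λ₂ = 2.4π²/1.2158² ≈ 16.025 (4× faster decay)
  n=3: λ₃ = 5.4π²/1.2158² ≈ 36.055 (9× faster decay)
As t → ∞, higher modes decay exponentially faster. The n=1 mode dominates: T ~ c₁ sin(πx/1.2158) e^{-λ₁t}.
Decay rate: λ₁ = 0.6π²/1.2158² ≈ 4.006.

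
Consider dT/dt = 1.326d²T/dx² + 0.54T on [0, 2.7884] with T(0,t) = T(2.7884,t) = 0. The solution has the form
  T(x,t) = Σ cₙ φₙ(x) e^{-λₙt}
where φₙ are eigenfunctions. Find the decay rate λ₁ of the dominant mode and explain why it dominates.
Eigenvalues: λₙ = 1.326n²π²/2.7884² - 0.54.
First three modes:
  n=1: λ₁ = 1.326π²/2.7884² - 0.54 ≈ 1.143
  n=2: λ₂ = 5.304π²/2.7884² - 0.54 ≈ 6.193
  n=3: λ₃ = 11.934π²/2.7884² - 0.54 ≈ 14.609
Since 1.326π²/2.7884² ≈ 1.683 > 0.54, all λₙ > 0.
The n=1 mode decays slowest → dominates as t → ∞.
Asymptotic: T ~ c₁ sin(πx/2.7884) e^{-λ₁t} with decay rate λ₁ ≈ 1.143.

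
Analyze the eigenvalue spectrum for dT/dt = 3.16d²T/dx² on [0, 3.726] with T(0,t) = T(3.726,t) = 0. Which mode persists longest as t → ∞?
Eigenvalues: λₙ = 3.16n²π²/3.726².
First three modes:
  n=1: λ₁ = 3.16π²/3.726² ≈ 2.246
  n=2: λ₂ = 12.64π²/3.726² ≈ 8.986 (4× faster decay)
  n=3: λ₃ = 28.44π²/3.726² ≈ 20.218 (9× faster decay)
As t → ∞, higher modes decay exponentially faster. The n=1 mode dominates: T ~ c₁ sin(πx/3.726) e^{-λ₁t}.
Decay rate: λ₁ = 3.16π²/3.726² ≈ 2.246.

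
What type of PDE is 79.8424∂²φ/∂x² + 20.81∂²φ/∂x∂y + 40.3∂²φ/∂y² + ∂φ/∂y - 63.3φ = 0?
With A = 79.8424, B = 20.81, C = 40.3, the discriminant is -12437.53878. This is an elliptic PDE.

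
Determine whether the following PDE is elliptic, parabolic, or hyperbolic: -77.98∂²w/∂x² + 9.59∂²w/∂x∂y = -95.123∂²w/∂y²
Rewriting in standard form: -77.98∂²w/∂x² + 9.59∂²w/∂x∂y + 95.123∂²w/∂y² = 0. Coefficients: A = -77.98, B = 9.59, C = 95.123. B² - 4AC = 29762.73426, which is positive, so the equation is hyperbolic.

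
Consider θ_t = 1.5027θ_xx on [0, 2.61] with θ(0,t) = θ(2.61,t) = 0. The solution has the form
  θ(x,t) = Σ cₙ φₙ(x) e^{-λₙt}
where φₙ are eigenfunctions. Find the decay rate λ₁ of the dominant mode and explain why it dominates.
Eigenvalues: λₙ = 1.5027n²π²/2.61².
First three modes:
  n=1: λ₁ = 1.5027π²/2.61² ≈ 2.177
  n=2: λ₂ = 6.0108π²/2.61² ≈ 8.709 (4× faster decay)
  n=3: λ₃ = 13.5243π²/2.61² ≈ 19.594 (9× faster decay)
As t → ∞, higher modes decay exponentially faster. The n=1 mode dominates: θ ~ c₁ sin(πx/2.61) e^{-λ₁t}.
Decay rate: λ₁ = 1.5027π²/2.61² ≈ 2.177.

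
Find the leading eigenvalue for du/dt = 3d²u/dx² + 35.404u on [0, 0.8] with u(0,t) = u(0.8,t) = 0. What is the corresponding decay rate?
Eigenvalues: λₙ = 3n²π²/0.8² - 35.404.
First three modes:
  n=1: λ₁ = 3π²/0.8² - 35.404 ≈ 10.86
  n=2: λ₂ = 12π²/0.8² - 35.404 ≈ 149.651
  n=3: λ₃ = 27π²/0.8² - 35.404 ≈ 380.97
Since 3π²/0.8² ≈ 46.264 > 35.404, all λₙ > 0.
The n=1 mode decays slowest → dominates as t → ∞.
Asymptotic: u ~ c₁ sin(πx/0.8) e^{-λ₁t} with decay rate λ₁ ≈ 10.86.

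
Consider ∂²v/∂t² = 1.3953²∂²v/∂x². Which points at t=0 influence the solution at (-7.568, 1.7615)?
Domain of dependence: [-10.02582095, -5.11017905]. Signals travel at speed 1.3953, so data within |x - -7.568| ≤ 1.3953·1.7615 = 2.45782095 can reach the point.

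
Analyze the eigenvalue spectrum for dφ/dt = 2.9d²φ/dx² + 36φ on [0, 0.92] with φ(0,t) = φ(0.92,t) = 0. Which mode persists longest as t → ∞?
Eigenvalues: λₙ = 2.9n²π²/0.92² - 36.
First three modes:
  n=1: λ₁ = 2.9π²/0.92² - 36 ≈ -2.184
  n=2: λ₂ = 11.6π²/0.92² - 36 ≈ 99.264
  n=3: λ₃ = 26.1π²/0.92² - 36 ≈ 268.344
Since 2.9π²/0.92² ≈ 33.816 < 36, λ₁ < 0.
The n=1 mode grows fastest (−λₙ is largest for n=1) → dominates.
Asymptotic: φ ~ c₁ sin(πx/0.92) e^{2.184t} (exponential growth at rate −λ₁ ≈ 2.184).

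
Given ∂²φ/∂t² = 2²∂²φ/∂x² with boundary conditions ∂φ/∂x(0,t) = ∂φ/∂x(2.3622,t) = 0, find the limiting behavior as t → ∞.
φ oscillates about a mean that drifts linearly in t (generically unbounded; no decay). There is no damping, so the nonconstant modes persist as standing waves (energy conserved, no decay). But with Neumann conditions at both ends the constant mode has eigenvalue 0: the spatial mean M(t) of φ satisfies M'' = 0, so M(t) = M(0) + M'(0)·t. Unless the initial velocity has zero mean (∫φ_t(x,0)dx = 0), the solution grows linearly in t (unbounded, though not exponentially); if it does have zero mean, the solution stays bounded and simply oscillates.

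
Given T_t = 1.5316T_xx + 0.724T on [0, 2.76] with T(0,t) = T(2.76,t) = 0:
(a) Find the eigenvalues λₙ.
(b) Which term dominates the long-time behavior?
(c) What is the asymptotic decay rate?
Eigenvalues: λₙ = 1.5316n²π²/2.76² - 0.724.
First three modes:
  n=1: λ₁ = 1.5316π²/2.76² - 0.724 ≈ 1.26
  n=2: λ₂ = 6.1264π²/2.76² - 0.724 ≈ 7.214
  n=3: λ₃ = 13.7844π²/2.76² - 0.724 ≈ 17.136
Since 1.5316π²/2.76² ≈ 1.984 > 0.724, all λₙ > 0.
The n=1 mode decays slowest → dominates as t → ∞.
Asymptotic: T ~ c₁ sin(πx/2.76) e^{-λ₁t} with decay rate λ₁ ≈ 1.26.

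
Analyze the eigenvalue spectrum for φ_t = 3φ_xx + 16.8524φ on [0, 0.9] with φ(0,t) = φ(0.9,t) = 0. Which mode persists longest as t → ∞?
Eigenvalues: λₙ = 3n²π²/0.9² - 16.8524.
First three modes:
  n=1: λ₁ = 3π²/0.9² - 16.8524 ≈ 19.702
  n=2: λ₂ = 12π²/0.9² - 16.8524 ≈ 129.364
  n=3: λ₃ = 27π²/0.9² - 16.8524 ≈ 312.134
Since 3π²/0.9² ≈ 36.554 > 16.8524, all λₙ > 0.
The n=1 mode decays slowest → dominates as t → ∞.
Asymptotic: φ ~ c₁ sin(πx/0.9) e^{-λ₁t} with decay rate λ₁ ≈ 19.702.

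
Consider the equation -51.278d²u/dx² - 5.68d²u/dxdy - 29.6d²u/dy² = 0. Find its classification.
Elliptic. (A = -51.278, B = -5.68, C = -29.6 gives B² - 4AC = -6039.0528.)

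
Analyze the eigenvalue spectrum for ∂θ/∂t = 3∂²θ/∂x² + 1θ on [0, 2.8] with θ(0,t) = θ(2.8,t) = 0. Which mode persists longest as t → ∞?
Eigenvalues: λₙ = 3n²π²/2.8² - 1.
First three modes:
  n=1: λ₁ = 3π²/2.8² - 1 ≈ 2.777
  n=2: λ₂ = 12π²/2.8² - 1 ≈ 14.107
  n=3: λ₃ = 27π²/2.8² - 1 ≈ 32.99
Since 3π²/2.8² ≈ 3.777 > 1, all λₙ > 0.
The n=1 mode decays slowest → dominates as t → ∞.
Asymptotic: θ ~ c₁ sin(πx/2.8) e^{-λ₁t} with decay rate λ₁ ≈ 2.777.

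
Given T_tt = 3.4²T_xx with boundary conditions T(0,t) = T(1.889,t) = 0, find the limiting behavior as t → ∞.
T oscillates (no decay). Energy is conserved; the solution oscillates indefinitely as standing waves.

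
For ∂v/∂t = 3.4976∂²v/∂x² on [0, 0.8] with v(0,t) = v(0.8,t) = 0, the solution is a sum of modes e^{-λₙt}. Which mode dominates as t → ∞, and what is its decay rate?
Eigenvalues: λₙ = 3.4976n²π²/0.8².
First three modes:
  n=1: λ₁ = 3.4976π²/0.8² ≈ 53.937
  n=2: λ₂ = 13.9904π²/0.8² ≈ 215.75 (4× faster decay)
  n=3: λ₃ = 31.4784π²/0.8² ≈ 485.436 (9× faster decay)
As t → ∞, higher modes decay exponentially faster. The n=1 mode dominates: v ~ c₁ sin(πx/0.8) e^{-λ₁t}.
Decay rate: λ₁ = 3.4976π²/0.8² ≈ 53.937.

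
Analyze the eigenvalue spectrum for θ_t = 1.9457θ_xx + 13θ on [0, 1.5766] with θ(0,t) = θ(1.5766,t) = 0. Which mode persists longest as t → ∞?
Eigenvalues: λₙ = 1.9457n²π²/1.5766² - 13.
First three modes:
  n=1: λ₁ = 1.9457π²/1.5766² - 13 ≈ -5.274
  n=2: λ₂ = 7.7828π²/1.5766² - 13 ≈ 17.902
  n=3: λ₃ = 17.5113π²/1.5766² - 13 ≈ 56.53
Since 1.9457π²/1.5766² ≈ 7.726 < 13, λ₁ < 0.
The n=1 mode grows fastest (−λₙ is largest for n=1) → dominates.
Asymptotic: θ ~ c₁ sin(πx/1.5766) e^{5.274t} (exponential growth at rate −λ₁ ≈ 5.274).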